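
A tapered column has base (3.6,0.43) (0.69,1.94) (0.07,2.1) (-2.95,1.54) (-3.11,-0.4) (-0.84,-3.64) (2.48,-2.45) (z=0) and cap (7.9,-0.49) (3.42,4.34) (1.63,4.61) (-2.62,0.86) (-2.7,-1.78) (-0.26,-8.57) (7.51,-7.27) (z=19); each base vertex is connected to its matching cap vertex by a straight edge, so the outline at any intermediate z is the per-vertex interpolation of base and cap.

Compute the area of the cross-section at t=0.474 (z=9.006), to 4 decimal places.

Cross-section at t=0.474: each vertex is (1-t)·p0[i] + t·p1[i].
  v1: (1-0.474)·(3.6,0.43) + 0.474·(7.9,-0.49) = (5.6382,-0.0061)
  v2: (1-0.474)·(0.69,1.94) + 0.474·(3.42,4.34) = (1.9840,3.0776)
  v3: (1-0.474)·(0.07,2.1) + 0.474·(1.63,4.61) = (0.8094,3.2897)
  v4: (1-0.474)·(-2.95,1.54) + 0.474·(-2.62,0.86) = (-2.7936,1.2177)
  v5: (1-0.474)·(-3.11,-0.4) + 0.474·(-2.7,-1.78) = (-2.9157,-1.0541)
  v6: (1-0.474)·(-0.84,-3.64) + 0.474·(-0.26,-8.57) = (-0.5651,-5.9768)
  v7: (1-0.474)·(2.48,-2.45) + 0.474·(7.51,-7.27) = (4.8642,-4.7347)
Shoelace sum Σ(x_i·y_{i+1} − x_{i+1}·y_i):
  i=1: 5.6382·3.0776 − 1.9840·-0.0061 = +17.3642 (running +17.3642)
  i=2: 1.9840·3.2897 − 0.8094·3.0776 = +4.0358 (running +21.4000)
  i=3: 0.8094·1.2177 − -2.7936·3.2897 = +10.1758 (running +31.5758)
  i=4: -2.7936·-1.0541 − -2.9157·1.2177 = +6.4951 (running +38.0709)
  i=5: -2.9157·-5.9768 − -0.5651·-1.0541 = +16.8307 (running +54.9016)
  i=6: -0.5651·-4.7347 − 4.8642·-5.9768 = +31.7480 (running +86.6496)
  i=7: 4.8642·-0.0061 − 5.6382·-4.7347 = +26.6655 (running +113.3151)
Area = |Σ|/2 = |113.3151|/2 = 56.6576

Area at t=0.474: 56.6576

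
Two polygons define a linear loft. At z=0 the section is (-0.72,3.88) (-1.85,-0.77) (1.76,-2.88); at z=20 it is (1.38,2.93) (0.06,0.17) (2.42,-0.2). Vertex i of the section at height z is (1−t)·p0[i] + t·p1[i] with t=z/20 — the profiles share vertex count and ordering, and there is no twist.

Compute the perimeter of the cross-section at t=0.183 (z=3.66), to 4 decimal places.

Perimeter at t=0.183: 14.7717

Cross-section at t=0.183: each vertex is (1-t)·p0[i] + t·p1[i].
  v1: (1-0.183)·(-0.72,3.88) + 0.183·(1.38,2.93) = (-0.3357,3.7061)
  v2: (1-0.183)·(-1.85,-0.77) + 0.183·(0.06,0.17) = (-1.5005,-0.5980)
  v3: (1-0.183)·(1.76,-2.88) + 0.183·(2.42,-0.2) = (1.8808,-2.3896)
Perimeter = Σ |v_{i+1} − v_i|:
  edge 1→2: √(-1.1648² + -4.3041²) = 4.4589 (running 4.4589)
  edge 2→3: √(3.3812² + -1.7916²) = 3.8266 (running 8.2855)
  edge 3→1: √(-2.2165² + 6.0957²) = 6.4862 (running 14.7717)
Perimeter = 14.7717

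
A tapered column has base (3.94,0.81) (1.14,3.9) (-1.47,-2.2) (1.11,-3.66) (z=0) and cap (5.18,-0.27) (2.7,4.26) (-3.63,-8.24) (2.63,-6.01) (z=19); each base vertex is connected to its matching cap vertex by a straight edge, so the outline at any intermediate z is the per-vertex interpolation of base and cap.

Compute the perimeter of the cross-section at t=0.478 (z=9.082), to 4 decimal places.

Cross-section at t=0.478: each vertex is (1-t)·p0[i] + t·p1[i].
  v1: (1-0.478)·(3.94,0.81) + 0.478·(5.18,-0.27) = (4.5327,0.2938)
  v2: (1-0.478)·(1.14,3.9) + 0.478·(2.7,4.26) = (1.8857,4.0721)
  v3: (1-0.478)·(-1.47,-2.2) + 0.478·(-3.63,-8.24) = (-2.5025,-5.0871)
  v4: (1-0.478)·(1.11,-3.66) + 0.478·(2.63,-6.01) = (1.8366,-4.7833)
Perimeter = Σ |v_{i+1} − v_i|:
  edge 1→2: √(-2.6470² + 3.7783²) = 4.6133 (running 4.6133)
  edge 2→3: √(-4.3882² + -9.1592²) = 10.1561 (running 14.7694)
  edge 3→4: √(4.3390² + 0.3038²) = 4.3497 (running 19.1191)
  edge 4→1: √(2.6962² + 5.0771²) = 5.7485 (running 24.8676)
Perimeter = 24.8676

Perimeter at t=0.478: 24.8676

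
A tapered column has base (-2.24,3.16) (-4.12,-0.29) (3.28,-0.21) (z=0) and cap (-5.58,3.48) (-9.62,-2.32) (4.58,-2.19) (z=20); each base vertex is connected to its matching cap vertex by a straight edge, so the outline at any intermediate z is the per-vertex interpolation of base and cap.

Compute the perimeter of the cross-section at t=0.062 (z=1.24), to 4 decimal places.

Cross-section at t=0.062: each vertex is (1-t)·p0[i] + t·p1[i].
  v1: (1-0.062)·(-2.24,3.16) + 0.062·(-5.58,3.48) = (-2.4471,3.1798)
  v2: (1-0.062)·(-4.12,-0.29) + 0.062·(-9.62,-2.32) = (-4.4610,-0.4159)
  v3: (1-0.062)·(3.28,-0.21) + 0.062·(4.58,-2.19) = (3.3606,-0.3328)
Perimeter = Σ |v_{i+1} − v_i|:
  edge 1→2: √(-2.0139² + -3.5957²) = 4.1213 (running 4.1213)
  edge 2→3: √(7.8216² + 0.0831²) = 7.8220 (running 11.9433)
  edge 3→1: √(-5.8077² + 3.5126²) = 6.7873 (running 18.7306)
Perimeter = 18.7306

Perimeter at t=0.062: 18.7306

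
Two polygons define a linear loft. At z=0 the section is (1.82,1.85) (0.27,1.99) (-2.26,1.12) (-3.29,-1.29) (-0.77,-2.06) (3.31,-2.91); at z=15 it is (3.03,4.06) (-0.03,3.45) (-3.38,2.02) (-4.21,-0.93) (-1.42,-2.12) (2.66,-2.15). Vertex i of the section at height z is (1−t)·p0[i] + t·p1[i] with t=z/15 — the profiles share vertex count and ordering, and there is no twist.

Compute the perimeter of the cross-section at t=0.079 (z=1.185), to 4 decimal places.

Cross-section at t=0.079: each vertex is (1-t)·p0[i] + t·p1[i].
  v1: (1-0.079)·(1.82,1.85) + 0.079·(3.03,4.06) = (1.9156,2.0246)
  v2: (1-0.079)·(0.27,1.99) + 0.079·(-0.03,3.45) = (0.2463,2.1053)
  v3: (1-0.079)·(-2.26,1.12) + 0.079·(-3.38,2.02) = (-2.3485,1.1911)
  v4: (1-0.079)·(-3.29,-1.29) + 0.079·(-4.21,-0.93) = (-3.3627,-1.2616)
  v5: (1-0.079)·(-0.77,-2.06) + 0.079·(-1.42,-2.12) = (-0.8214,-2.0647)
  v6: (1-0.079)·(3.31,-2.91) + 0.079·(2.66,-2.15) = (3.2587,-2.8500)
Perimeter = Σ |v_{i+1} − v_i|:
  edge 1→2: √(-1.6693² + 0.0808²) = 1.6712 (running 1.6712)
  edge 2→3: √(-2.5948² + -0.9142²) = 2.7511 (running 4.4224)
  edge 3→4: √(-1.0142² + -2.4527²) = 2.6541 (running 7.0765)
  edge 4→5: √(2.5413² + -0.8032²) = 2.6652 (running 9.7417)
  edge 5→6: √(4.0800² + -0.7852²) = 4.1549 (running 13.8966)
  edge 6→1: √(-1.3431² + 4.8746²) = 5.0562 (running 18.9527)
Perimeter = 18.9527

Perimeter at t=0.079: 18.9527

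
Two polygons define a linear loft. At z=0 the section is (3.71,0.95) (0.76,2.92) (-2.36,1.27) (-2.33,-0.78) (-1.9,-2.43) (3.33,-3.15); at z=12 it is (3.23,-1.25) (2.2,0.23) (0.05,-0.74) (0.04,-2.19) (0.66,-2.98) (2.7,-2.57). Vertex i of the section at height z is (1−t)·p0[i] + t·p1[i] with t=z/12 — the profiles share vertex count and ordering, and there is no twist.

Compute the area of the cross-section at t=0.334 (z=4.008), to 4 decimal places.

Area at t=0.334: 19.3917

Cross-section at t=0.334: each vertex is (1-t)·p0[i] + t·p1[i].
  v1: (1-0.334)·(3.71,0.95) + 0.334·(3.23,-1.25) = (3.5497,0.2152)
  v2: (1-0.334)·(0.76,2.92) + 0.334·(2.2,0.23) = (1.2410,2.0215)
  v3: (1-0.334)·(-2.36,1.27) + 0.334·(0.05,-0.74) = (-1.5551,0.5987)
  v4: (1-0.334)·(-2.33,-0.78) + 0.334·(0.04,-2.19) = (-1.5384,-1.2509)
  v5: (1-0.334)·(-1.9,-2.43) + 0.334·(0.66,-2.98) = (-1.0450,-2.6137)
  v6: (1-0.334)·(3.33,-3.15) + 0.334·(2.7,-2.57) = (3.1196,-2.9563)
Shoelace sum Σ(x_i·y_{i+1} − x_{i+1}·y_i):
  i=1: 3.5497·2.0215 − 1.2410·0.2152 = +6.9088 (running +6.9088)
  i=2: 1.2410·0.5987 − -1.5551·2.0215 = +3.8865 (running +10.7953)
  i=3: -1.5551·-1.2509 − -1.5384·0.5987 = +2.8663 (running +13.6616)
  i=4: -1.5384·-2.6137 − -1.0450·-1.2509 = +2.7138 (running +16.3754)
  i=5: -1.0450·-2.9563 − 3.1196·-2.6137 = +11.2428 (running +27.6182)
  i=6: 3.1196·0.2152 − 3.5497·-2.9563 = +11.1652 (running +38.7834)
Area = |Σ|/2 = |38.7834|/2 = 19.3917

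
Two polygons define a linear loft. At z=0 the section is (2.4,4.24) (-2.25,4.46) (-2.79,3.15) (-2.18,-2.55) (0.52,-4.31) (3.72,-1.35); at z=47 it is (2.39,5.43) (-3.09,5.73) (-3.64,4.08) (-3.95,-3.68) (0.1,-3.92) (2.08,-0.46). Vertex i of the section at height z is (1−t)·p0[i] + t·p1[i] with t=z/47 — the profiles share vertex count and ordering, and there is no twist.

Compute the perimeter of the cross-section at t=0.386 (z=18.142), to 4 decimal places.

Perimeter at t=0.386: 26.3630

Cross-section at t=0.386: each vertex is (1-t)·p0[i] + t·p1[i].
  v1: (1-0.386)·(2.4,4.24) + 0.386·(2.39,5.43) = (2.3961,4.6993)
  v2: (1-0.386)·(-2.25,4.46) + 0.386·(-3.09,5.73) = (-2.5742,4.9502)
  v3: (1-0.386)·(-2.79,3.15) + 0.386·(-3.64,4.08) = (-3.1181,3.5090)
  v4: (1-0.386)·(-2.18,-2.55) + 0.386·(-3.95,-3.68) = (-2.8632,-2.9862)
  v5: (1-0.386)·(0.52,-4.31) + 0.386·(0.1,-3.92) = (0.3579,-4.1595)
  v6: (1-0.386)·(3.72,-1.35) + 0.386·(2.08,-0.46) = (3.0870,-1.0065)
Perimeter = Σ |v_{i+1} − v_i|:
  edge 1→2: √(-4.9704² + 0.2509²) = 4.9767 (running 4.9767)
  edge 2→3: √(-0.5439² + -1.4412²) = 1.5404 (running 6.5171)
  edge 3→4: √(0.2549² + -6.4952²) = 6.5002 (running 13.0173)
  edge 4→5: √(3.2211² + -1.1733²) = 3.4281 (running 16.4454)
  edge 5→6: √(2.7291² + 3.1530²) = 4.1700 (running 20.6155)
  edge 6→1: √(-0.6908² + 5.7058²) = 5.7475 (running 26.3630)
Perimeter = 26.3630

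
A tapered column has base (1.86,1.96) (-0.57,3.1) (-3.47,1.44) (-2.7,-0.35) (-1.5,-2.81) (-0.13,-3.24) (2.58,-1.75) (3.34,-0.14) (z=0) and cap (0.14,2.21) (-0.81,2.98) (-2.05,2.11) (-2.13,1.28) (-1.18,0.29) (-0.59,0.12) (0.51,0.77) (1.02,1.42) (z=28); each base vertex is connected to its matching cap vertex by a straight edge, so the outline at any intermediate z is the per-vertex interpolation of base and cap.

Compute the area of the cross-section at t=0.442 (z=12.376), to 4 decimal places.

Area at t=0.442: 15.5382

Cross-section at t=0.442: each vertex is (1-t)·p0[i] + t·p1[i].
  v1: (1-0.442)·(1.86,1.96) + 0.442·(0.14,2.21) = (1.0998,2.0705)
  v2: (1-0.442)·(-0.57,3.1) + 0.442·(-0.81,2.98) = (-0.6761,3.0470)
  v3: (1-0.442)·(-3.47,1.44) + 0.442·(-2.05,2.11) = (-2.8424,1.7361)
  v4: (1-0.442)·(-2.7,-0.35) + 0.442·(-2.13,1.28) = (-2.4481,0.3705)
  v5: (1-0.442)·(-1.5,-2.81) + 0.442·(-1.18,0.29) = (-1.3586,-1.4398)
  v6: (1-0.442)·(-0.13,-3.24) + 0.442·(-0.59,0.12) = (-0.3333,-1.7549)
  v7: (1-0.442)·(2.58,-1.75) + 0.442·(0.51,0.77) = (1.6651,-0.6362)
  v8: (1-0.442)·(3.34,-0.14) + 0.442·(1.02,1.42) = (2.3146,0.5495)
Shoelace sum Σ(x_i·y_{i+1} − x_{i+1}·y_i):
  i=1: 1.0998·3.0470 − -0.6761·2.0705 = +4.7507 (running +4.7507)
  i=2: -0.6761·1.7361 − -2.8424·3.0470 = +7.4868 (running +12.2375)
  i=3: -2.8424·0.3705 − -2.4481·1.7361 = +3.1972 (running +15.4347)
  i=4: -2.4481·-1.4398 − -1.3586·0.3705 = +4.0280 (running +19.4627)
  i=5: -1.3586·-1.7549 − -0.3333·-1.4398 = +1.9042 (running +21.3669)
  i=6: -0.3333·-0.6362 − 1.6651·-1.7549 = +3.1340 (running +24.5010)
  i=7: 1.6651·0.5495 − 2.3146·-0.6362 = +2.3874 (running +26.8884)
  i=8: 2.3146·2.0705 − 1.0998·0.5495 = +4.1880 (running +31.0763)
Area = |Σ|/2 = |31.0763|/2 = 15.5382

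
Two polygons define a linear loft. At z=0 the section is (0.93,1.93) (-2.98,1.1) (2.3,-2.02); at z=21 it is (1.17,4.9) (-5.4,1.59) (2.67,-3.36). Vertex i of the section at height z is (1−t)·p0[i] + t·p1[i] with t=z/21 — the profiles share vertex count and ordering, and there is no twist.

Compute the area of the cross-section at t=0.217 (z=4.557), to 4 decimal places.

Area at t=0.217: 11.9171

Cross-section at t=0.217: each vertex is (1-t)·p0[i] + t·p1[i].
  v1: (1-0.217)·(0.93,1.93) + 0.217·(1.17,4.9) = (0.9821,2.5745)
  v2: (1-0.217)·(-2.98,1.1) + 0.217·(-5.4,1.59) = (-3.5051,1.2063)
  v3: (1-0.217)·(2.3,-2.02) + 0.217·(2.67,-3.36) = (2.3803,-2.3108)
Shoelace sum Σ(x_i·y_{i+1} − x_{i+1}·y_i):
  i=1: 0.9821·1.2063 − -3.5051·2.5745 = +10.2087 (running +10.2087)
  i=2: -3.5051·-2.3108 − 2.3803·1.2063 = +5.2282 (running +15.4369)
  i=3: 2.3803·2.5745 − 0.9821·-2.3108 = +8.3974 (running +23.8343)
Area = |Σ|/2 = |23.8343|/2 = 11.9171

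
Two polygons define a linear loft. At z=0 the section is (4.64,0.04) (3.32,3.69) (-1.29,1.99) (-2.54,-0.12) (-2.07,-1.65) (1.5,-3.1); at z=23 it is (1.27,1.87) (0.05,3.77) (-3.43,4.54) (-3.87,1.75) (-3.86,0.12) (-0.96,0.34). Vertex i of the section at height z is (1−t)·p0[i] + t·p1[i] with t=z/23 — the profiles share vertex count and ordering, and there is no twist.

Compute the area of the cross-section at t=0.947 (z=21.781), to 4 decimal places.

Area at t=0.947: 16.8191

Cross-section at t=0.947: each vertex is (1-t)·p0[i] + t·p1[i].
  v1: (1-0.947)·(4.64,0.04) + 0.947·(1.27,1.87) = (1.4486,1.7730)
  v2: (1-0.947)·(3.32,3.69) + 0.947·(0.05,3.77) = (0.2233,3.7658)
  v3: (1-0.947)·(-1.29,1.99) + 0.947·(-3.43,4.54) = (-3.3166,4.4049)
  v4: (1-0.947)·(-2.54,-0.12) + 0.947·(-3.87,1.75) = (-3.7995,1.6509)
  v5: (1-0.947)·(-2.07,-1.65) + 0.947·(-3.86,0.12) = (-3.7651,0.0262)
  v6: (1-0.947)·(1.5,-3.1) + 0.947·(-0.96,0.34) = (-0.8296,0.1577)
Shoelace sum Σ(x_i·y_{i+1} − x_{i+1}·y_i):
  i=1: 1.4486·3.7658 − 0.2233·1.7730 = +5.0592 (running +5.0592)
  i=2: 0.2233·4.4049 − -3.3166·3.7658 = +13.4731 (running +18.5323)
  i=3: -3.3166·1.6509 − -3.7995·4.4049 = +11.2610 (running +29.7932)
  i=4: -3.7995·0.0262 − -3.7651·1.6509 = +6.1163 (running +35.9095)
  i=5: -3.7651·0.1577 − -0.8296·0.0262 = -0.5720 (running +35.3376)
  i=6: -0.8296·1.7730 − 1.4486·0.1577 = -1.6993 (running +33.6382)
Area = |Σ|/2 = |33.6382|/2 = 16.8191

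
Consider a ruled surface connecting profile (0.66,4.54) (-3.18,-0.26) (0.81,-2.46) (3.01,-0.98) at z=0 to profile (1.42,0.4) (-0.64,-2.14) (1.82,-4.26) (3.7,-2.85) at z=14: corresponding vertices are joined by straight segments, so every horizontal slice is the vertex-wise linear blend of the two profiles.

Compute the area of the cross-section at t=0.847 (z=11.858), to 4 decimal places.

Cross-section at t=0.847: each vertex is (1-t)·p0[i] + t·p1[i].
  v1: (1-0.847)·(0.66,4.54) + 0.847·(1.42,0.4) = (1.3037,1.0334)
  v2: (1-0.847)·(-3.18,-0.26) + 0.847·(-0.64,-2.14) = (-1.0286,-1.8524)
  v3: (1-0.847)·(0.81,-2.46) + 0.847·(1.82,-4.26) = (1.6655,-3.9846)
  v4: (1-0.847)·(3.01,-0.98) + 0.847·(3.7,-2.85) = (3.5944,-2.5639)
Shoelace sum Σ(x_i·y_{i+1} − x_{i+1}·y_i):
  i=1: 1.3037·-1.8524 − -1.0286·1.0334 = -1.3520 (running -1.3520)
  i=2: -1.0286·-3.9846 − 1.6655·-1.8524 = +7.1837 (running +5.8317)
  i=3: 1.6655·-2.5639 − 3.5944·-3.9846 = +10.0523 (running +15.8840)
  i=4: 3.5944·1.0334 − 1.3037·-2.5639 = +7.0572 (running +22.9412)
Area = |Σ|/2 = |22.9412|/2 = 11.4706

Area at t=0.847: 11.4706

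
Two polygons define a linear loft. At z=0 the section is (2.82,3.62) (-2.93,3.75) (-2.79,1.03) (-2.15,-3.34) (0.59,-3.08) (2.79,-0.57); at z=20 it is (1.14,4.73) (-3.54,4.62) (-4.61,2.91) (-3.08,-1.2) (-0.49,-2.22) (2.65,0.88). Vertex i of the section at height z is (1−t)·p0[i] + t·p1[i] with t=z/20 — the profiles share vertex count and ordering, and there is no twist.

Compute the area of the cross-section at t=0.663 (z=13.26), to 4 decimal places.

Cross-section at t=0.663: each vertex is (1-t)·p0[i] + t·p1[i].
  v1: (1-0.663)·(2.82,3.62) + 0.663·(1.14,4.73) = (1.7062,4.3559)
  v2: (1-0.663)·(-2.93,3.75) + 0.663·(-3.54,4.62) = (-3.3344,4.3268)
  v3: (1-0.663)·(-2.79,1.03) + 0.663·(-4.61,2.91) = (-3.9967,2.2764)
  v4: (1-0.663)·(-2.15,-3.34) + 0.663·(-3.08,-1.2) = (-2.7666,-1.9212)
  v5: (1-0.663)·(0.59,-3.08) + 0.663·(-0.49,-2.22) = (-0.1260,-2.5098)
  v6: (1-0.663)·(2.79,-0.57) + 0.663·(2.65,0.88) = (2.6972,0.3914)
Shoelace sum Σ(x_i·y_{i+1} − x_{i+1}·y_i):
  i=1: 1.7062·4.3268 − -3.3344·4.3559 = +21.9068 (running +21.9068)
  i=2: -3.3344·2.2764 − -3.9967·4.3268 = +9.7022 (running +31.6089)
  i=3: -3.9967·-1.9212 − -2.7666·2.2764 = +13.9763 (running +45.5852)
  i=4: -2.7666·-2.5098 − -0.1260·-1.9212 = +6.7015 (running +52.2867)
  i=5: -0.1260·0.3914 − 2.6972·-2.5098 = +6.7201 (running +59.0068)
  i=6: 2.6972·4.3559 − 1.7062·0.3914 = +11.0810 (running +70.0878)
Area = |Σ|/2 = |70.0878|/2 = 35.0439

Area at t=0.663: 35.0439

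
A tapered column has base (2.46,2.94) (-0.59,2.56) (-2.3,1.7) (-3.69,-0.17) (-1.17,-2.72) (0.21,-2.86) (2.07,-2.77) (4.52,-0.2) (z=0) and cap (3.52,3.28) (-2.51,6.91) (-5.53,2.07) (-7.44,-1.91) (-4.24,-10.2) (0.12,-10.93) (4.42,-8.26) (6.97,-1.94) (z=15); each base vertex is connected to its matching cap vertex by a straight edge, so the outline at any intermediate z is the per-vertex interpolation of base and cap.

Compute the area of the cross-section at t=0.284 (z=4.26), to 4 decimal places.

Cross-section at t=0.284: each vertex is (1-t)·p0[i] + t·p1[i].
  v1: (1-0.284)·(2.46,2.94) + 0.284·(3.52,3.28) = (2.7610,3.0366)
  v2: (1-0.284)·(-0.59,2.56) + 0.284·(-2.51,6.91) = (-1.1353,3.7954)
  v3: (1-0.284)·(-2.3,1.7) + 0.284·(-5.53,2.07) = (-3.2173,1.8051)
  v4: (1-0.284)·(-3.69,-0.17) + 0.284·(-7.44,-1.91) = (-4.7550,-0.6642)
  v5: (1-0.284)·(-1.17,-2.72) + 0.284·(-4.24,-10.2) = (-2.0419,-4.8443)
  v6: (1-0.284)·(0.21,-2.86) + 0.284·(0.12,-10.93) = (0.1844,-5.1519)
  v7: (1-0.284)·(2.07,-2.77) + 0.284·(4.42,-8.26) = (2.7374,-4.3292)
  v8: (1-0.284)·(4.52,-0.2) + 0.284·(6.97,-1.94) = (5.2158,-0.6942)
Shoelace sum Σ(x_i·y_{i+1} − x_{i+1}·y_i):
  i=1: 2.7610·3.7954 − -1.1353·3.0366 = +13.9266 (running +13.9266)
  i=2: -1.1353·1.8051 − -3.2173·3.7954 = +10.1617 (running +24.0883)
  i=3: -3.2173·-0.6642 − -4.7550·1.8051 = +10.7200 (running +34.8083)
  i=4: -4.7550·-4.8443 − -2.0419·-0.6642 = +21.6786 (running +56.4869)
  i=5: -2.0419·-5.1519 − 0.1844·-4.8443 = +11.4130 (running +67.8999)
  i=6: 0.1844·-4.3292 − 2.7374·-5.1519 = +13.3043 (running +81.2042)
  i=7: 2.7374·-0.6942 − 5.2158·-4.3292 = +20.6798 (running +101.8841)
  i=8: 5.2158·3.0366 − 2.7610·-0.6942 = +17.7547 (running +119.6387)
Area = |Σ|/2 = |119.6387|/2 = 59.8194

Area at t=0.284: 59.8194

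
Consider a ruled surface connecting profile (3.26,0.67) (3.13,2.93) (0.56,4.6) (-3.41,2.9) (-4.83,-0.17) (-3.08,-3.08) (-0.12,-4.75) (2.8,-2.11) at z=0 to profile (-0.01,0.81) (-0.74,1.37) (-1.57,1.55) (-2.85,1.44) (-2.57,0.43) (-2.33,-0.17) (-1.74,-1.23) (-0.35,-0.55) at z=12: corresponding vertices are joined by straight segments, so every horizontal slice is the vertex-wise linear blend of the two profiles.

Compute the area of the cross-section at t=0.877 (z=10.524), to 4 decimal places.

Cross-section at t=0.877: each vertex is (1-t)·p0[i] + t·p1[i].
  v1: (1-0.877)·(3.26,0.67) + 0.877·(-0.01,0.81) = (0.3922,0.7928)
  v2: (1-0.877)·(3.13,2.93) + 0.877·(-0.74,1.37) = (-0.2640,1.5619)
  v3: (1-0.877)·(0.56,4.6) + 0.877·(-1.57,1.55) = (-1.3080,1.9251)
  v4: (1-0.877)·(-3.41,2.9) + 0.877·(-2.85,1.44) = (-2.9189,1.6196)
  v5: (1-0.877)·(-4.83,-0.17) + 0.877·(-2.57,0.43) = (-2.8480,0.3562)
  v6: (1-0.877)·(-3.08,-3.08) + 0.877·(-2.33,-0.17) = (-2.4223,-0.5279)
  v7: (1-0.877)·(-0.12,-4.75) + 0.877·(-1.74,-1.23) = (-1.5407,-1.6630)
  v8: (1-0.877)·(2.8,-2.11) + 0.877·(-0.35,-0.55) = (0.0374,-0.7419)
Shoelace sum Σ(x_i·y_{i+1} − x_{i+1}·y_i):
  i=1: 0.3922·1.5619 − -0.2640·0.7928 = +0.8219 (running +0.8219)
  i=2: -0.2640·1.9251 − -1.3080·1.5619 = +1.5347 (running +2.3566)
  i=3: -1.3080·1.6196 − -2.9189·1.9251 = +3.5009 (running +5.8575)
  i=4: -2.9189·0.3562 − -2.8480·1.6196 = +3.5728 (running +9.4303)
  i=5: -2.8480·-0.5279 − -2.4223·0.3562 = +2.3663 (running +11.7966)
  i=6: -2.4223·-1.6630 − -1.5407·-0.5279 = +3.2147 (running +15.0113)
  i=7: -1.5407·-0.7419 − 0.0374·-1.6630 = +1.2053 (running +16.2167)
  i=8: 0.0374·0.7928 − 0.3922·-0.7419 = +0.3207 (running +16.5373)
Area = |Σ|/2 = |16.5373|/2 = 8.2687

Area at t=0.877: 8.2687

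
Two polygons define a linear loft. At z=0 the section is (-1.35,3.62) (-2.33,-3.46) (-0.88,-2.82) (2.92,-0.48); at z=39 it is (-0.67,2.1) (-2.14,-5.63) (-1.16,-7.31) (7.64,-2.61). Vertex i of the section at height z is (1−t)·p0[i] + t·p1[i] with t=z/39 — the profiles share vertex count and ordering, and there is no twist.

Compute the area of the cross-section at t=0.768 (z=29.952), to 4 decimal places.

Cross-section at t=0.768: each vertex is (1-t)·p0[i] + t·p1[i].
  v1: (1-0.768)·(-1.35,3.62) + 0.768·(-0.67,2.1) = (-0.8278,2.4526)
  v2: (1-0.768)·(-2.33,-3.46) + 0.768·(-2.14,-5.63) = (-2.1841,-5.1266)
  v3: (1-0.768)·(-0.88,-2.82) + 0.768·(-1.16,-7.31) = (-1.0950,-6.2683)
  v4: (1-0.768)·(2.92,-0.48) + 0.768·(7.64,-2.61) = (6.5450,-2.1158)
Shoelace sum Σ(x_i·y_{i+1} − x_{i+1}·y_i):
  i=1: -0.8278·-5.1266 − -2.1841·2.4526 = +9.6003 (running +9.6003)
  i=2: -2.1841·-6.2683 − -1.0950·-5.1266 = +8.0767 (running +17.6770)
  i=3: -1.0950·-2.1158 − 6.5450·-6.2683 = +43.3428 (running +61.0199)
  i=4: 6.5450·2.4526 − -0.8278·-2.1158 = +14.3010 (running +75.3209)
Area = |Σ|/2 = |75.3209|/2 = 37.6605

Area at t=0.768: 37.6605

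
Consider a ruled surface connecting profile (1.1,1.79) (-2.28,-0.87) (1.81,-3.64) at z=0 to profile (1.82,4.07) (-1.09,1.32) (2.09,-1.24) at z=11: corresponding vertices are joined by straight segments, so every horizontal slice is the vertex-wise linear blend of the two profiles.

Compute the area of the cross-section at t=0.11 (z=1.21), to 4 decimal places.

Cross-section at t=0.11: each vertex is (1-t)·p0[i] + t·p1[i].
  v1: (1-0.11)·(1.1,1.79) + 0.11·(1.82,4.07) = (1.1792,2.0408)
  v2: (1-0.11)·(-2.28,-0.87) + 0.11·(-1.09,1.32) = (-2.1491,-0.6291)
  v3: (1-0.11)·(1.81,-3.64) + 0.11·(2.09,-1.24) = (1.8408,-3.3760)
Shoelace sum Σ(x_i·y_{i+1} − x_{i+1}·y_i):
  i=1: 1.1792·-0.6291 − -2.1491·2.0408 = +3.6440 (running +3.6440)
  i=2: -2.1491·-3.3760 − 1.8408·-0.6291 = +8.4134 (running +12.0575)
  i=3: 1.8408·2.0408 − 1.1792·-3.3760 = +7.7377 (running +19.7951)
Area = |Σ|/2 = |19.7951|/2 = 9.8976

Area at t=0.11: 9.8976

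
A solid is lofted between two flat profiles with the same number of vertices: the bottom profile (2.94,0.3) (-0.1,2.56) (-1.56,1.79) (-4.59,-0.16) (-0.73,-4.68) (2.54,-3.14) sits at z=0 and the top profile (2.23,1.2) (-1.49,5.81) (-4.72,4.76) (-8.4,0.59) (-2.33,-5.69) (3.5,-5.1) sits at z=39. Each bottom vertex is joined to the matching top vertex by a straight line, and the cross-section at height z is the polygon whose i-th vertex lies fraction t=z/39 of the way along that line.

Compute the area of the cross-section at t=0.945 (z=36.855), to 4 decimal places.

Cross-section at t=0.945: each vertex is (1-t)·p0[i] + t·p1[i].
  v1: (1-0.945)·(2.94,0.3) + 0.945·(2.23,1.2) = (2.2691,1.1505)
  v2: (1-0.945)·(-0.1,2.56) + 0.945·(-1.49,5.81) = (-1.4136,5.6312)
  v3: (1-0.945)·(-1.56,1.79) + 0.945·(-4.72,4.76) = (-4.5462,4.5966)
  v4: (1-0.945)·(-4.59,-0.16) + 0.945·(-8.4,0.59) = (-8.1905,0.5487)
  v5: (1-0.945)·(-0.73,-4.68) + 0.945·(-2.33,-5.69) = (-2.2420,-5.6345)
  v6: (1-0.945)·(2.54,-3.14) + 0.945·(3.5,-5.1) = (3.4472,-4.9922)
Shoelace sum Σ(x_i·y_{i+1} − x_{i+1}·y_i):
  i=1: 2.2691·5.6312 − -1.4136·1.1505 = +14.4039 (running +14.4039)
  i=2: -1.4136·4.5966 − -4.5462·5.6312 = +19.1032 (running +33.5071)
  i=3: -4.5462·0.5487 − -8.1905·4.5966 = +35.1539 (running +68.6610)
  i=4: -8.1905·-5.6345 − -2.2420·0.5487 = +47.3790 (running +116.0400)
  i=5: -2.2420·-4.9922 − 3.4472·-5.6345 = +30.6156 (running +146.6555)
  i=6: 3.4472·1.1505 − 2.2691·-4.9922 = +15.2936 (running +161.9491)
Area = |Σ|/2 = |161.9491|/2 = 80.9745

Area at t=0.945: 80.9745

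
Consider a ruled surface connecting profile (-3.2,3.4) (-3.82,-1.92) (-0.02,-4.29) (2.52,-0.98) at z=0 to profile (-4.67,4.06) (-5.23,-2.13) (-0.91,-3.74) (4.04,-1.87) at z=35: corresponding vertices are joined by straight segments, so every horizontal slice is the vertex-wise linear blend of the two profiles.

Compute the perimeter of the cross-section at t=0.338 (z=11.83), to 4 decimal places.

Cross-section at t=0.338: each vertex is (1-t)·p0[i] + t·p1[i].
  v1: (1-0.338)·(-3.2,3.4) + 0.338·(-4.67,4.06) = (-3.6969,3.6231)
  v2: (1-0.338)·(-3.82,-1.92) + 0.338·(-5.23,-2.13) = (-4.2966,-1.9910)
  v3: (1-0.338)·(-0.02,-4.29) + 0.338·(-0.91,-3.74) = (-0.3208,-4.1041)
  v4: (1-0.338)·(2.52,-0.98) + 0.338·(4.04,-1.87) = (3.0338,-1.2808)
Perimeter = Σ |v_{i+1} − v_i|:
  edge 1→2: √(-0.5997² + -5.6141²) = 5.6460 (running 5.6460)
  edge 2→3: √(3.9758² + -2.1131²) = 4.5024 (running 10.1484)
  edge 3→4: √(3.3546² + 2.8233²) = 4.3845 (running 14.5330)
  edge 4→1: √(-6.7306² + 4.9039²) = 8.3276 (running 22.8606)
Perimeter = 22.8606

Perimeter at t=0.338: 22.8606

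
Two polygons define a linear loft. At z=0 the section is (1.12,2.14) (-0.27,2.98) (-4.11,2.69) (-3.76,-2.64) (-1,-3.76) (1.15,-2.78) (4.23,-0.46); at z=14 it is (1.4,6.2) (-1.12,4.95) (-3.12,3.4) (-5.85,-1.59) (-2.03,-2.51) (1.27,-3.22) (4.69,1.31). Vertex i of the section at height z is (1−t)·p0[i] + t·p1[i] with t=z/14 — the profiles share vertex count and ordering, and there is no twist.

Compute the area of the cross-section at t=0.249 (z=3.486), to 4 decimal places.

Cross-section at t=0.249: each vertex is (1-t)·p0[i] + t·p1[i].
  v1: (1-0.249)·(1.12,2.14) + 0.249·(1.4,6.2) = (1.1897,3.1509)
  v2: (1-0.249)·(-0.27,2.98) + 0.249·(-1.12,4.95) = (-0.4817,3.4705)
  v3: (1-0.249)·(-4.11,2.69) + 0.249·(-3.12,3.4) = (-3.8635,2.8668)
  v4: (1-0.249)·(-3.76,-2.64) + 0.249·(-5.85,-1.59) = (-4.2804,-2.3786)
  v5: (1-0.249)·(-1,-3.76) + 0.249·(-2.03,-2.51) = (-1.2565,-3.4487)
  v6: (1-0.249)·(1.15,-2.78) + 0.249·(1.27,-3.22) = (1.1799,-2.8896)
  v7: (1-0.249)·(4.23,-0.46) + 0.249·(4.69,1.31) = (4.3445,-0.0193)
Shoelace sum Σ(x_i·y_{i+1} − x_{i+1}·y_i):
  i=1: 1.1897·3.4705 − -0.4817·3.1509 = +5.6466 (running +5.6466)
  i=2: -0.4817·2.8668 − -3.8635·3.4705 = +12.0276 (running +17.6742)
  i=3: -3.8635·-2.3786 − -4.2804·2.8668 = +21.4605 (running +39.1347)
  i=4: -4.2804·-3.4487 − -1.2565·-2.3786 = +11.7735 (running +50.9082)
  i=5: -1.2565·-2.8896 − 1.1799·-3.4487 = +7.6998 (running +58.6080)
  i=6: 1.1799·-0.0193 − 4.3445·-2.8896 = +12.5311 (running +71.1390)
  i=7: 4.3445·3.1509 − 1.1897·-0.0193 = +13.7123 (running +84.8513)
Area = |Σ|/2 = |84.8513|/2 = 42.4257

Area at t=0.249: 42.4257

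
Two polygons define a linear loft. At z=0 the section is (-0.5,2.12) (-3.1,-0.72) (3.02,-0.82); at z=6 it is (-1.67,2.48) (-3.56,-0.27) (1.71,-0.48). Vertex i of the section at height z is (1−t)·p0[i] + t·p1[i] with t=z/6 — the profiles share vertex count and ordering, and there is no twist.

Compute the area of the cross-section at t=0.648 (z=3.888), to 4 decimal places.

Area at t=0.648: 7.9291

Cross-section at t=0.648: each vertex is (1-t)·p0[i] + t·p1[i].
  v1: (1-0.648)·(-0.5,2.12) + 0.648·(-1.67,2.48) = (-1.2582,2.3533)
  v2: (1-0.648)·(-3.1,-0.72) + 0.648·(-3.56,-0.27) = (-3.3981,-0.4284)
  v3: (1-0.648)·(3.02,-0.82) + 0.648·(1.71,-0.48) = (2.1711,-0.5997)
Shoelace sum Σ(x_i·y_{i+1} − x_{i+1}·y_i):
  i=1: -1.2582·-0.4284 − -3.3981·2.3533 = +8.5356 (running +8.5356)
  i=2: -3.3981·-0.5997 − 2.1711·-0.4284 = +2.9679 (running +11.5035)
  i=3: 2.1711·2.3533 − -1.2582·-0.5997 = +4.3548 (running +15.8583)
Area = |Σ|/2 = |15.8583|/2 = 7.9291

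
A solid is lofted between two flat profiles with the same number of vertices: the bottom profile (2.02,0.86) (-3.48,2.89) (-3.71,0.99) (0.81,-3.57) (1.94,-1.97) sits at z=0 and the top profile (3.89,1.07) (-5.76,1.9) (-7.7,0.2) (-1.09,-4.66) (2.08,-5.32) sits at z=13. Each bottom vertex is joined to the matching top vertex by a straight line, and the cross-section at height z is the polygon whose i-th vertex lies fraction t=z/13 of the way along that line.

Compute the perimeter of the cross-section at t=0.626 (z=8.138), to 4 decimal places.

Perimeter at t=0.626: 25.5206

Cross-section at t=0.626: each vertex is (1-t)·p0[i] + t·p1[i].
  v1: (1-0.626)·(2.02,0.86) + 0.626·(3.89,1.07) = (3.1906,0.9915)
  v2: (1-0.626)·(-3.48,2.89) + 0.626·(-5.76,1.9) = (-4.9073,2.2703)
  v3: (1-0.626)·(-3.71,0.99) + 0.626·(-7.7,0.2) = (-6.2077,0.4955)
  v4: (1-0.626)·(0.81,-3.57) + 0.626·(-1.09,-4.66) = (-0.3794,-4.2523)
  v5: (1-0.626)·(1.94,-1.97) + 0.626·(2.08,-5.32) = (2.0276,-4.0671)
Perimeter = Σ |v_{i+1} − v_i|:
  edge 1→2: √(-8.0979² + 1.2788²) = 8.1983 (running 8.1983)
  edge 2→3: √(-1.3005² + -1.7748²) = 2.2003 (running 10.3985)
  edge 3→4: √(5.8283² + -4.7478²) = 7.5174 (running 17.9159)
  edge 4→5: √(2.4070² + 0.1852²) = 2.4142 (running 20.3301)
  edge 5→1: √(1.1630² + 5.0586²) = 5.1905 (running 25.5206)
Perimeter = 25.5206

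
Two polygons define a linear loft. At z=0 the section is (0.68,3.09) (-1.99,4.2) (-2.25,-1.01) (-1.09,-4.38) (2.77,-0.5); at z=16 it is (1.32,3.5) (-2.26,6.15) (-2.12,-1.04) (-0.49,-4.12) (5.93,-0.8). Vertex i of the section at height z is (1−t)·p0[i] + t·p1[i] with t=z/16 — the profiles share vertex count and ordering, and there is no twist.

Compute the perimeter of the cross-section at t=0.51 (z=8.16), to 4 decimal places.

Cross-section at t=0.51: each vertex is (1-t)·p0[i] + t·p1[i].
  v1: (1-0.51)·(0.68,3.09) + 0.51·(1.32,3.5) = (1.0064,3.2991)
  v2: (1-0.51)·(-1.99,4.2) + 0.51·(-2.26,6.15) = (-2.1277,5.1945)
  v3: (1-0.51)·(-2.25,-1.01) + 0.51·(-2.12,-1.04) = (-2.1837,-1.0253)
  v4: (1-0.51)·(-1.09,-4.38) + 0.51·(-0.49,-4.12) = (-0.7840,-4.2474)
  v5: (1-0.51)·(2.77,-0.5) + 0.51·(5.93,-0.8) = (4.3816,-0.6530)
Perimeter = Σ |v_{i+1} − v_i|:
  edge 1→2: √(-3.1341² + 1.8954²) = 3.6627 (running 3.6627)
  edge 2→3: √(-0.0560² + -6.2198²) = 6.2201 (running 9.8827)
  edge 3→4: √(1.3997² + -3.2221²) = 3.5130 (running 13.3957)
  edge 4→5: √(5.1656² + 3.5944²) = 6.2931 (running 19.6888)
  edge 5→1: √(-3.3752² + 3.9521²) = 5.1972 (running 24.8860)
Perimeter = 24.8860

Perimeter at t=0.51: 24.8860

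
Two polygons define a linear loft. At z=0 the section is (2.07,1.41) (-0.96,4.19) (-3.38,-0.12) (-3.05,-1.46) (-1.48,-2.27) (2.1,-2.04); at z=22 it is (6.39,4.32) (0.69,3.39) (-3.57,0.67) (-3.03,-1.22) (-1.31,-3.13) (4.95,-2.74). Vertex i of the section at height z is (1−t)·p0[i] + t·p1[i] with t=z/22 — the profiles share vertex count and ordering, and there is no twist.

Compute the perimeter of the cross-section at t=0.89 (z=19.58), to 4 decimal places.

Perimeter at t=0.89: 27.5485

Cross-section at t=0.89: each vertex is (1-t)·p0[i] + t·p1[i].
  v1: (1-0.89)·(2.07,1.41) + 0.89·(6.39,4.32) = (5.9148,3.9999)
  v2: (1-0.89)·(-0.96,4.19) + 0.89·(0.69,3.39) = (0.5085,3.4780)
  v3: (1-0.89)·(-3.38,-0.12) + 0.89·(-3.57,0.67) = (-3.5491,0.5831)
  v4: (1-0.89)·(-3.05,-1.46) + 0.89·(-3.03,-1.22) = (-3.0322,-1.2464)
  v5: (1-0.89)·(-1.48,-2.27) + 0.89·(-1.31,-3.13) = (-1.3287,-3.0354)
  v6: (1-0.89)·(2.1,-2.04) + 0.89·(4.95,-2.74) = (4.6365,-2.6630)
Perimeter = Σ |v_{i+1} − v_i|:
  edge 1→2: √(-5.4063² + -0.5219²) = 5.4314 (running 5.4314)
  edge 2→3: √(-4.0576² + -2.8949²) = 4.9844 (running 10.4159)
  edge 3→4: √(0.5169² + -1.8295²) = 1.9011 (running 12.3170)
  edge 4→5: √(1.7035² + -1.7890²) = 2.4703 (running 14.7873)
  edge 5→6: √(5.9652² + 0.3724²) = 5.9768 (running 20.7641)
  edge 6→1: √(1.2783² + 6.6629²) = 6.7844 (running 27.5485)
Perimeter = 27.5485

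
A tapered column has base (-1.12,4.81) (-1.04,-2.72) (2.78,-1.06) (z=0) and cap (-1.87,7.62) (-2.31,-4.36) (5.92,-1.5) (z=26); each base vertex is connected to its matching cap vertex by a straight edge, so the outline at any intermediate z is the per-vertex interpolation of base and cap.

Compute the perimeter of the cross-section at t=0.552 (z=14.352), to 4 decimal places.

Cross-section at t=0.552: each vertex is (1-t)·p0[i] + t·p1[i].
  v1: (1-0.552)·(-1.12,4.81) + 0.552·(-1.87,7.62) = (-1.5340,6.3611)
  v2: (1-0.552)·(-1.04,-2.72) + 0.552·(-2.31,-4.36) = (-1.7410,-3.6253)
  v3: (1-0.552)·(2.78,-1.06) + 0.552·(5.92,-1.5) = (4.5133,-1.3029)
Perimeter = Σ |v_{i+1} − v_i|:
  edge 1→2: √(-0.2070² + -9.9864²) = 9.9885 (running 9.9885)
  edge 2→3: √(6.2543² + 2.3224²) = 6.6716 (running 16.6601)
  edge 3→1: √(-6.0473² + 7.6640²) = 9.7625 (running 26.4226)
Perimeter = 26.4226

Perimeter at t=0.552: 26.4226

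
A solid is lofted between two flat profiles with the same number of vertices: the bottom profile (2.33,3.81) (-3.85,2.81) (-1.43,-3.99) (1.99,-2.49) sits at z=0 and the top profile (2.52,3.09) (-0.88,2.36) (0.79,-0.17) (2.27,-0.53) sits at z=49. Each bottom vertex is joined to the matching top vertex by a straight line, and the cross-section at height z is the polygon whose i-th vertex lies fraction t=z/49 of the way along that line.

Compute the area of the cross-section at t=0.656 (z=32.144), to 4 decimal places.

Cross-section at t=0.656: each vertex is (1-t)·p0[i] + t·p1[i].
  v1: (1-0.656)·(2.33,3.81) + 0.656·(2.52,3.09) = (2.4546,3.3377)
  v2: (1-0.656)·(-3.85,2.81) + 0.656·(-0.88,2.36) = (-1.9017,2.5148)
  v3: (1-0.656)·(-1.43,-3.99) + 0.656·(0.79,-0.17) = (0.0263,-1.4841)
  v4: (1-0.656)·(1.99,-2.49) + 0.656·(2.27,-0.53) = (2.1737,-1.2042)
Shoelace sum Σ(x_i·y_{i+1} − x_{i+1}·y_i):
  i=1: 2.4546·2.5148 − -1.9017·3.3377 = +12.5201 (running +12.5201)
  i=2: -1.9017·-1.4841 − 0.0263·2.5148 = +2.7561 (running +15.2762)
  i=3: 0.0263·-1.2042 − 2.1737·-1.4841 = +3.1942 (running +18.4704)
  i=4: 2.1737·3.3377 − 2.4546·-1.2042 = +10.2110 (running +28.6814)
Area = |Σ|/2 = |28.6814|/2 = 14.3407

Area at t=0.656: 14.3407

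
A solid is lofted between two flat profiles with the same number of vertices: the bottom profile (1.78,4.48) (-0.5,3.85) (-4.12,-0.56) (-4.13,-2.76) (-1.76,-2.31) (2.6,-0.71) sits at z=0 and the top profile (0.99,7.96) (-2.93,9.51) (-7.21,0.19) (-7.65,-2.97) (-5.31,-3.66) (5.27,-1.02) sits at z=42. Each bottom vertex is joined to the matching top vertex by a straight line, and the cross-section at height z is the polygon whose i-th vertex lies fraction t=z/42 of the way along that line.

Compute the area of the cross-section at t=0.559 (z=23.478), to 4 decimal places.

Cross-section at t=0.559: each vertex is (1-t)·p0[i] + t·p1[i].
  v1: (1-0.559)·(1.78,4.48) + 0.559·(0.99,7.96) = (1.3384,6.4253)
  v2: (1-0.559)·(-0.5,3.85) + 0.559·(-2.93,9.51) = (-1.8584,7.0139)
  v3: (1-0.559)·(-4.12,-0.56) + 0.559·(-7.21,0.19) = (-5.8473,-0.1407)
  v4: (1-0.559)·(-4.13,-2.76) + 0.559·(-7.65,-2.97) = (-6.0977,-2.8774)
  v5: (1-0.559)·(-1.76,-2.31) + 0.559·(-5.31,-3.66) = (-3.7445,-3.0647)
  v6: (1-0.559)·(2.6,-0.71) + 0.559·(5.27,-1.02) = (4.0925,-0.8833)
Shoelace sum Σ(x_i·y_{i+1} − x_{i+1}·y_i):
  i=1: 1.3384·7.0139 − -1.8584·6.4253 = +21.3280 (running +21.3280)
  i=2: -1.8584·-0.1407 − -5.8473·7.0139 = +41.2742 (running +62.6023)
  i=3: -5.8473·-2.8774 − -6.0977·-0.1407 = +15.9667 (running +78.5690)
  i=4: -6.0977·-3.0647 − -3.7445·-2.8774 = +7.9130 (running +86.4820)
  i=5: -3.7445·-0.8833 − 4.0925·-3.0647 = +15.8496 (running +102.3316)
  i=6: 4.0925·6.4253 − 1.3384·-0.8833 = +27.4780 (running +129.8096)
Area = |Σ|/2 = |129.8096|/2 = 64.9048

Area at t=0.559: 64.9048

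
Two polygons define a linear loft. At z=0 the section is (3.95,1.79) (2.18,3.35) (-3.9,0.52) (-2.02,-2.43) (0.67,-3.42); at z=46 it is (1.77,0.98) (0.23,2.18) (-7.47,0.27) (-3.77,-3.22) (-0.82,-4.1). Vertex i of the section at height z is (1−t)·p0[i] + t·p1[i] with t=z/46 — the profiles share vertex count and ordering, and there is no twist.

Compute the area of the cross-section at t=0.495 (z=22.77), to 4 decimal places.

Cross-section at t=0.495: each vertex is (1-t)·p0[i] + t·p1[i].
  v1: (1-0.495)·(3.95,1.79) + 0.495·(1.77,0.98) = (2.8709,1.3891)
  v2: (1-0.495)·(2.18,3.35) + 0.495·(0.23,2.18) = (1.2147,2.7709)
  v3: (1-0.495)·(-3.9,0.52) + 0.495·(-7.47,0.27) = (-5.6671,0.3962)
  v4: (1-0.495)·(-2.02,-2.43) + 0.495·(-3.77,-3.22) = (-2.8862,-2.8211)
  v5: (1-0.495)·(0.67,-3.42) + 0.495·(-0.82,-4.1) = (-0.0675,-3.7566)
Shoelace sum Σ(x_i·y_{i+1} − x_{i+1}·y_i):
  i=1: 2.8709·2.7709 − 1.2147·1.3891 = +6.2675 (running +6.2675)
  i=2: 1.2147·0.3962 − -5.6671·2.7709 = +16.1842 (running +22.4517)
  i=3: -5.6671·-2.8211 − -2.8862·0.3962 = +17.1310 (running +39.5826)
  i=4: -2.8862·-3.7566 − -0.0675·-2.8211 = +10.6519 (running +50.2346)
  i=5: -0.0675·1.3891 − 2.8709·-3.7566 = +10.6910 (running +60.9256)
Area = |Σ|/2 = |60.9256|/2 = 30.4628

Area at t=0.495: 30.4628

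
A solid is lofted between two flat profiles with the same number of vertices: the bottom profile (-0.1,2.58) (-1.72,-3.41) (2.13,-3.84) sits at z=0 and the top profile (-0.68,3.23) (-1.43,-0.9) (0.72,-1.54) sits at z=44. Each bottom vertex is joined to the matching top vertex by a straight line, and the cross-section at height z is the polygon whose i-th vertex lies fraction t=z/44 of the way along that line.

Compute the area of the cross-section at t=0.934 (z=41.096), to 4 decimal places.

Area at t=0.934: 5.0631

Cross-section at t=0.934: each vertex is (1-t)·p0[i] + t·p1[i].
  v1: (1-0.934)·(-0.1,2.58) + 0.934·(-0.68,3.23) = (-0.6417,3.1871)
  v2: (1-0.934)·(-1.72,-3.41) + 0.934·(-1.43,-0.9) = (-1.4491,-1.0657)
  v3: (1-0.934)·(2.13,-3.84) + 0.934·(0.72,-1.54) = (0.8131,-1.6918)
Shoelace sum Σ(x_i·y_{i+1} − x_{i+1}·y_i):
  i=1: -0.6417·-1.0657 − -1.4491·3.1871 = +5.3024 (running +5.3024)
  i=2: -1.4491·-1.6918 − 0.8131·-1.0657 = +3.3181 (running +8.6205)
  i=3: 0.8131·3.1871 − -0.6417·-1.6918 = +1.5056 (running +10.1262)
Area = |Σ|/2 = |10.1262|/2 = 5.0631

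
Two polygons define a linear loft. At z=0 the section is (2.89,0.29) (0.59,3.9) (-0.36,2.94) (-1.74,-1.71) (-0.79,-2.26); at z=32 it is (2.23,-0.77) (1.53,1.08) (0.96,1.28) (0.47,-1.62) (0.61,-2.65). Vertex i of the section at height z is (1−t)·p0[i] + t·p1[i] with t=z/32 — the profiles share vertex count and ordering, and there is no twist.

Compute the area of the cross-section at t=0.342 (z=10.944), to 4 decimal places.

Cross-section at t=0.342: each vertex is (1-t)·p0[i] + t·p1[i].
  v1: (1-0.342)·(2.89,0.29) + 0.342·(2.23,-0.77) = (2.6643,-0.0725)
  v2: (1-0.342)·(0.59,3.9) + 0.342·(1.53,1.08) = (0.9115,2.9356)
  v3: (1-0.342)·(-0.36,2.94) + 0.342·(0.96,1.28) = (0.0914,2.3723)
  v4: (1-0.342)·(-1.74,-1.71) + 0.342·(0.47,-1.62) = (-0.9842,-1.6792)
  v5: (1-0.342)·(-0.79,-2.26) + 0.342·(0.61,-2.65) = (-0.3112,-2.3934)
Shoelace sum Σ(x_i·y_{i+1} − x_{i+1}·y_i):
  i=1: 2.6643·2.9356 − 0.9115·-0.0725 = +7.8873 (running +7.8873)
  i=2: 0.9115·2.3723 − 0.0914·2.9356 = +1.8939 (running +9.7811)
  i=3: 0.0914·-1.6792 − -0.9842·2.3723 = +2.1812 (running +11.9623)
  i=4: -0.9842·-2.3934 − -0.3112·-1.6792 = +1.8329 (running +13.7953)
  i=5: -0.3112·-0.0725 − 2.6643·-2.3934 = +6.3992 (running +20.1945)
Area = |Σ|/2 = |20.1945|/2 = 10.0972

Area at t=0.342: 10.0972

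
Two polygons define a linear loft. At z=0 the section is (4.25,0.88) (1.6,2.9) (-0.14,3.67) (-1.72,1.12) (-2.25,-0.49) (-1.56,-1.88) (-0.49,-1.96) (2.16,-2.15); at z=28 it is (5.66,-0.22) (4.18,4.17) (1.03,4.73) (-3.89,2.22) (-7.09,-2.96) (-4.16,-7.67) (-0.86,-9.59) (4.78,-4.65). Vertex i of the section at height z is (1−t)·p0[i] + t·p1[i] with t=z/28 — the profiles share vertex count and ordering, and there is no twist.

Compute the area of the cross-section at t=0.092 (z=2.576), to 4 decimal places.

Cross-section at t=0.092: each vertex is (1-t)·p0[i] + t·p1[i].
  v1: (1-0.092)·(4.25,0.88) + 0.092·(5.66,-0.22) = (4.3797,0.7788)
  v2: (1-0.092)·(1.6,2.9) + 0.092·(4.18,4.17) = (1.8374,3.0168)
  v3: (1-0.092)·(-0.14,3.67) + 0.092·(1.03,4.73) = (-0.0324,3.7675)
  v4: (1-0.092)·(-1.72,1.12) + 0.092·(-3.89,2.22) = (-1.9196,1.2212)
  v5: (1-0.092)·(-2.25,-0.49) + 0.092·(-7.09,-2.96) = (-2.6953,-0.7172)
  v6: (1-0.092)·(-1.56,-1.88) + 0.092·(-4.16,-7.67) = (-1.7992,-2.4127)
  v7: (1-0.092)·(-0.49,-1.96) + 0.092·(-0.86,-9.59) = (-0.5240,-2.6620)
  v8: (1-0.092)·(2.16,-2.15) + 0.092·(4.78,-4.65) = (2.4010,-2.3800)
Shoelace sum Σ(x_i·y_{i+1} − x_{i+1}·y_i):
  i=1: 4.3797·3.0168 − 1.8374·0.7788 = +11.7820 (running +11.7820)
  i=2: 1.8374·3.7675 − -0.0324·3.0168 = +7.0199 (running +18.8019)
  i=3: -0.0324·1.2212 − -1.9196·3.7675 = +7.1928 (running +25.9947)
  i=4: -1.9196·-0.7172 − -2.6953·1.2212 = +4.6683 (running +30.6630)
  i=5: -2.6953·-2.4127 − -1.7992·-0.7172 = +5.2124 (running +35.8754)
  i=6: -1.7992·-2.6620 − -0.5240·-2.4127 = +3.5251 (running +39.4004)
  i=7: -0.5240·-2.3800 − 2.4010·-2.6620 = +7.6387 (running +47.0391)
  i=8: 2.4010·0.7788 − 4.3797·-2.3800 = +12.2937 (running +59.3328)
Area = |Σ|/2 = |59.3328|/2 = 29.6664

Area at t=0.092: 29.6664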